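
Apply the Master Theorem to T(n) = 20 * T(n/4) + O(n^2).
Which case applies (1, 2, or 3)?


The Master Theorem: T(n) = a*T(n/b) + O(n^c)
  a = 20, b = 4, c = 2
log_b(a) = log_4(20) ~ 2.161
Compare b^c with a: 4^2 = 16 < 20, so c < log_b(a).
Since c < log_b(a), Case 1 applies.
T(n) = O(n^(log_4 20)) ~ O(n^2.161)
Master Theorem case = 1


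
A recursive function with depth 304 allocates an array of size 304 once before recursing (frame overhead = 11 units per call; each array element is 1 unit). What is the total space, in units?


Array allocation: 304 units (allocated once)
Stack frames: 304 deep * 11 per frame = 3344 units
Total = 304 + 3344 = 3648


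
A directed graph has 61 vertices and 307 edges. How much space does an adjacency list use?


Adjacency list: one list head per vertex + one entry per edge
Vertex heads: 61
Edge entries: 307
Total = 61 + 307 = 368


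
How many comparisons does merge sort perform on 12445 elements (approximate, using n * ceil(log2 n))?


Recursion depth: ceil(log2(12445)) = 14
Each recursion level merges n = 12445 elements
Total = 12445 * 14 = 174230


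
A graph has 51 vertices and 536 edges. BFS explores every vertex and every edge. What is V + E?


A full BFS traversal dequeues each vertex once and examines each edge once.
Vertex visits: 51
Edge visits: 536
V + E = 51 + 536 = 587


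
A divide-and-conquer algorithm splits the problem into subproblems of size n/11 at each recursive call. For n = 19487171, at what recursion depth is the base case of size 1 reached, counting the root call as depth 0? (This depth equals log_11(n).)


At each depth, the problem size is divided by 11:
  Depth 0: problem size = 19487171
  Depth 1: problem size = 1771561
  Depth 2: problem size = 161051
  Depth 3: problem size = 14641
  Depth 4: problem size = 1331
  Depth 5: problem size = 121
  Depth 6: problem size = 11
  Depth 7: problem size = 1 (base case)
The base case is reached at depth log_11(19487171) = 7 (the tree has 8 levels counting depth 0, but the depth asked for is 7).
Recursion depth = 7


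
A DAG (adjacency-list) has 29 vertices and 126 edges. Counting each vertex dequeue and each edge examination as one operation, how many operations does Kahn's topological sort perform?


V = 29 (vertex processing)
E = 126 (edge processing)
V + E = 29 + 126 = 155


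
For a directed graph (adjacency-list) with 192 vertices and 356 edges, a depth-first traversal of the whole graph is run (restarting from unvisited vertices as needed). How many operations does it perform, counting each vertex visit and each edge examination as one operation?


A full DFS traversal visits each vertex once and examines each edge once.
V = 192
E = 356
Sum = 192 + 356 = 548


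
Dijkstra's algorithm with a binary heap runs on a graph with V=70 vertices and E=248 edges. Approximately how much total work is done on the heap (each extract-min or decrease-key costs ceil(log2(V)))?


Dijkstra with a binary heap: each vertex is extracted once, each edge may relax once.
Each heap operation costs O(log V).
V + E = 70 + 248 = 318
ceil(log2(70)) = 7 (since 2^6 = 64 < 70 <= 128 = 2^7)
Total heap work = (V+E) * ceil(log2(V)) = 318 * 7 = 2226


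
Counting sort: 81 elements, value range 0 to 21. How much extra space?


n = 81 (output array)
k = 22 (count array for 22 distinct values)
Extra space = 81 + 22 = 103


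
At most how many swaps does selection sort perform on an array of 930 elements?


Each of the 929 passes places one element in its final position.
Pass 1: swap minimum into position 0
Pass 2: swap minimum of remaining into position 1
...
Pass 929: last two elements, one swap
Maximum swaps = 930 - 1 = 929


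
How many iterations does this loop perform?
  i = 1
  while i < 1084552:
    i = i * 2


The loop variable doubles each iteration:
i = 1 -> 2 -> 4 -> 8 -> 16 -> 32 -> 64 -> 128 -> 256 -> 512 -> 1024 -> 2048 -> 4096 -> 8192 -> 16384 -> 32768 -> 65536 -> 131072 -> 262144 -> 524288 -> 1048576 -> 2097152 (stop, 2097152 >= 1084552)
Number of doublings = ceil(log2(1084552)) = 21


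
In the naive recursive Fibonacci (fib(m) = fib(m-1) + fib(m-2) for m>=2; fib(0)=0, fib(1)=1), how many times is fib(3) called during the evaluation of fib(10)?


Let N(m) = number of times fib(m) is called while evaluating fib(10).
N(10) = 1 (the initial call).
N(9) = 1 (only fib(10) calls it).
For 1 <= m <= 8: fib(m) is called by fib(m+1) and fib(m+2), so
  N(m) = N(m+1) + N(m+2).
fib(0) is called only by fib(2), so N(0) = N(2).
Walk down from m=10:
  N(10)=1, N(9)=1, N(8)=2, N(7)=3, N(6)=5, N(5)=8, N(4)=13, N(3)=21
N(3) = 21


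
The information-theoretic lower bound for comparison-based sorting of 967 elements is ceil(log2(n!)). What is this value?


A binary decision tree of height h has at most 2^h leaves and needs at least n! of them, so h >= ceil(log2(n!)).
967! is far too large to multiply out, so use Stirling's series:
  ln(n!) ~ n ln n - n + (1/2) ln(2 pi n) + 1/(12n)  (error below 1/(360 n^3), negligible here)
  ln(967) = 6.8741985
  n ln n = 967 * 6.8741985 = 6647.3499
  (1/2) ln(2 pi * 967) = (1/2) ln(6075.8402) = 4.3560
  1/(12*967) = 0.0001
  ln(967!) ~ 6647.3499 - 967 + 4.3560 + 0.0001 = 5684.7060
Convert to base 2: log2(967!) = 5684.7060 / ln 2 = 5684.7060 / 0.69314718 = 8201.2972
ceil(8201.2972) = 8202


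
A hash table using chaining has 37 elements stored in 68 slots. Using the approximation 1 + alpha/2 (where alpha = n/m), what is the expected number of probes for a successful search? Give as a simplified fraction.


Load factor alpha = n/m = 37/68
Expected probes = 1 + alpha/2 = 1 + 37/(2*68)
= 1 + 37/136
= 136/136 + 37/136
= 173/136


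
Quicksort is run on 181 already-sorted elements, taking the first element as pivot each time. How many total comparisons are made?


Sum of comparisons per partition:
180 + 179 + ... + 1 + 0
= 181 * (181 - 1) / 2
= 181 * 180 / 2
= 16290


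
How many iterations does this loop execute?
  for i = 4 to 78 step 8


The loop variable i takes values starting at 4 and increments by 8 each iteration.
Sequence: i = 4, 12, 20, 28, 36, 44, 52, 60, 68, ...
The upper bound 78 is inclusive, so the count is floor((last - first) / step) + 1:
floor((78 - 4) / 8) + 1 = floor(74/8) + 1 = 9 + 1 = 10


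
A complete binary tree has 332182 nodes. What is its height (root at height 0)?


In a complete binary tree, level k holds nodes 2^k .. 2^(k+1)-1 (1-indexed).
Height = floor(log2(n)) = floor(log2(332182)) = 18
Check: 2^18 = 262144 <= 332182 < 524288 = 2^19


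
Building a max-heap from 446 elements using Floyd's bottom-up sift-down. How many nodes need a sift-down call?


In a heap of 446 elements (0-indexed array):
  Last element index: 445
  Parent of last element: floor((445 - 1) / 2) = 222
  Internal nodes: indices 0 to 222
  Count = floor(446/2) = 223


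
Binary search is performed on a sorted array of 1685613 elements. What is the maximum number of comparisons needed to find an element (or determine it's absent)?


Binary search halves the search space each comparison:
  Step 1: search space = 1685613 -> 842806
  Step 2: search space = 842806 -> 421403
  Step 3: search space = 421403 -> 210701
  Step 4: search space = 210701 -> 105350
  Step 5: search space = 105350 -> 52675
  Step 6: search space = 52675 -> 26337
  Step 7: search space = 26337 -> 13168
  Step 8: search space = 13168 -> 6584
  Step 9: search space = 6584 -> 3292
  Step 10: search space = 3292 -> 1646
  Step 11: search space = 1646 -> 823
  Step 12: search space = 823 -> 411
  Step 13: search space = 411 -> 205
  Step 14: search space = 205 -> 102
  Step 15: search space = 102 -> 51
  Step 16: search space = 51 -> 25
  Step 17: search space = 25 -> 12
  Step 18: search space = 12 -> 6
  Step 19: search space = 6 -> 3
  Step 20: search space = 3 -> 1
  Step 21: search space = 1 (final check)
Maximum comparisons = floor(log2(1685613)) + 1 = 20 + 1 = 21


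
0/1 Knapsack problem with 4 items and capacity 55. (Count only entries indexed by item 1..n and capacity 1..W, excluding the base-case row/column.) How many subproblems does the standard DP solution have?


The DP table is indexed by (item, capacity).
Rows: 4 items
Columns: 55 capacity values (1 to W)
Total subproblems = 4 * 55 = 220


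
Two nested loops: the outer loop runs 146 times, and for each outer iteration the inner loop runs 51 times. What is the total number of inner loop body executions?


Outer loop: 146 iterations
Inner loop: 51 iterations per outer iteration
Total = 146 * 51 = 7446


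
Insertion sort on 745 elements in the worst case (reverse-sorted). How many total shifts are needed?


In the worst case (reverse-sorted), each element shifts past all previous:
  Element 1: 1 shifts
  Element 2: 2 shifts
  Element 3: 3 shifts
  Element 4: 4 shifts
  Element 5: 5 shifts
  ...
  Element 744: 744 shifts
Total = 1 + 2 + ... + 744
= 745*(745-1)/2 = 277140


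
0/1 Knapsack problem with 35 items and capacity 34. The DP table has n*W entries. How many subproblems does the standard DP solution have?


The DP table is indexed by (item, capacity).
Rows: 35 items
Columns: 34 capacity values (1 to W)
Total subproblems = 35 * 34 = 1190


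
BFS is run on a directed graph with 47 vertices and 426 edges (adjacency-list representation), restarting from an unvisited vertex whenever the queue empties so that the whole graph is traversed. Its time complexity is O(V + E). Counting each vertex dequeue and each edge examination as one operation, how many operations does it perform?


A full BFS traversal dequeues each vertex exactly once and examines each directed edge exactly once.
V = 47 (vertex processing cost)
E = 426 (edge examination cost)
Total operations proportional to V + E = 47 + 426 = 473


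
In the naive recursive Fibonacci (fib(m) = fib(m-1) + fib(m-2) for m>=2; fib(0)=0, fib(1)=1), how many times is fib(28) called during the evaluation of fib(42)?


Let N(m) = number of times fib(m) is called while evaluating fib(42).
N(42) = 1 (the initial call).
N(41) = 1 (only fib(42) calls it).
For 1 <= m <= 40: fib(m) is called by fib(m+1) and fib(m+2), so
  N(m) = N(m+1) + N(m+2).
fib(0) is called only by fib(2), so N(0) = N(2).
Walk down from m=42:
  N(42)=1, N(41)=1, N(40)=2, N(39)=3, N(38)=5, N(37)=8, N(36)=13, N(35)=21, N(34)=34, N(33)=55, N(32)=89, N(31)=144, N(30)=233, N(29)=377, N(28)=610
N(28) = 610


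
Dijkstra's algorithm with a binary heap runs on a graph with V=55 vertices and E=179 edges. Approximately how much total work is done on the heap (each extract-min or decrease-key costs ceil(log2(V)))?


Dijkstra with a binary heap: each vertex is extracted once, each edge may relax once.
Each heap operation costs O(log V).
V + E = 55 + 179 = 234
ceil(log2(55)) = 6 (since 2^5 = 32 < 55 <= 64 = 2^6)
Total heap work = (V+E) * ceil(log2(V)) = 234 * 6 = 1404


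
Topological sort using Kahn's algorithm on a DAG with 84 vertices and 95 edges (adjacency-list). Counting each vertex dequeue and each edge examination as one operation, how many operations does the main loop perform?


Kahn's algorithm:
  1. Compute in-degrees: O(V + E)
  2. Process queue: each vertex dequeued once (O(V))
     each edge examined once (O(E))
Total = V + E = 84 + 95 = 179


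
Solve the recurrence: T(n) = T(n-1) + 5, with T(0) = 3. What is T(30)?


Unrolling the recurrence:
T(30) = T(29) + 5
       = T(28) + 5 + 5
       = T(27) + 5*3
       ...
       = T(0) + 5*30
       = 3 + 150 = 153


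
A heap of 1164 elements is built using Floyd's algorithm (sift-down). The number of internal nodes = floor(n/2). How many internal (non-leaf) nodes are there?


Leaf nodes occupy roughly half the array.
Sift-down is called for each internal node, starting from the last one.
Internal nodes = floor(n/2) = floor(1164/2) = 582


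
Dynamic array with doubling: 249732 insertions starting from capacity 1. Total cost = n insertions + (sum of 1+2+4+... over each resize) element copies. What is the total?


n = 249732
Insertion costs: 249732
Resizes copy 1, 2, 4, ... up to the largest power of 2 that is <= n-1 = 249731, i.e. 131072.
Copy costs = 1 + 2 + 4 + 8 + 16 + 32 + 64 + 128 + 256 + 512 + 1024 + 2048 + 4096 + 8192 + 16384 + 32768 + 65536 + 131072 = 262143
Total = 249732 + 262143 = 511875


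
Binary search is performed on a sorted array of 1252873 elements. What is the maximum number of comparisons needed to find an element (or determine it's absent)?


Binary search halves the search space each comparison:
  Step 1: search space = 1252873 -> 626436
  Step 2: search space = 626436 -> 313218
  Step 3: search space = 313218 -> 156609
  Step 4: search space = 156609 -> 78304
  Step 5: search space = 78304 -> 39152
  Step 6: search space = 39152 -> 19576
  Step 7: search space = 19576 -> 9788
  Step 8: search space = 9788 -> 4894
  Step 9: search space = 4894 -> 2447
  Step 10: search space = 2447 -> 1223
  Step 11: search space = 1223 -> 611
  Step 12: search space = 611 -> 305
  Step 13: search space = 305 -> 152
  Step 14: search space = 152 -> 76
  Step 15: search space = 76 -> 38
  Step 16: search space = 38 -> 19
  Step 17: search space = 19 -> 9
  Step 18: search space = 9 -> 4
  Step 19: search space = 4 -> 2
  Step 20: search space = 2 -> 1
  Step 21: search space = 1 (final check)
Maximum comparisons = floor(log2(1252873)) + 1 = 20 + 1 = 21


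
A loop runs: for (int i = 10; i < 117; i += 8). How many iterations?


Loop starts at i = 10, increments by 8, stops when i >= 117.
Number of iterations = ceil((117 - 10) / 8)
= ceil(107 / 8)
= 14


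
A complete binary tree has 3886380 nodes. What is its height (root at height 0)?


In a complete binary tree, level k holds nodes 2^k .. 2^(k+1)-1 (1-indexed).
Height = floor(log2(n)) = floor(log2(3886380)) = 21
Check: 2^21 = 2097152 <= 3886380 < 4194304 = 2^22


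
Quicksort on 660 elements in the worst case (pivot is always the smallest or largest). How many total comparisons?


In the worst case, each partition step picks the worst pivot:
  Partition 1: 659 comparisons (n-1 elements to compare)
  Partition 2: 658 comparisons
  Partition 3: 657 comparisons
  Partition 4: 656 comparisons
  Partition 5: 655 comparisons
  ...
  Last partition: 0 comparisons
Total = (n-1) + (n-2) + ... + 1 + 0 = n*(n-1)/2
= 660*659/2 = 217470


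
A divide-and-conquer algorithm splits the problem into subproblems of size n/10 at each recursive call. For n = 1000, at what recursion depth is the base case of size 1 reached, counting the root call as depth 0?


At each depth, the problem size is divided by 10:
  Depth 0: problem size = 1000
  Depth 1: problem size = 100
  Depth 2: problem size = 10
  Depth 3: problem size = 1 (base case)
The base case is reached at depth log_10(1000) = 3 (the tree has 4 levels counting depth 0, but the depth asked for is 3).
Recursion depth = 3


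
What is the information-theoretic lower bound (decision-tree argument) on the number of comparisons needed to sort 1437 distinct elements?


A binary decision tree of height h has at most 2^h leaves and needs at least n! of them, so h >= ceil(log2(n!)).
1437! is far too large to multiply out, so use Stirling's series:
  ln(n!) ~ n ln n - n + (1/2) ln(2 pi n) + 1/(12n)  (error below 1/(360 n^3), negligible here)
  ln(1437) = 7.2703129
  n ln n = 1437 * 7.2703129 = 10447.4396
  (1/2) ln(2 pi * 1437) = (1/2) ln(9028.9373) = 4.5541
  1/(12*1437) = 0.0001
  ln(1437!) ~ 10447.4396 - 1437 + 4.5541 + 0.0001 = 9014.9938
Convert to base 2: log2(1437!) = 9014.9938 / ln 2 = 9014.9938 / 0.69314718 = 13005.8869
ceil(13005.8869) = 13006


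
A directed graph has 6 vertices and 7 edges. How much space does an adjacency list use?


Adjacency list: one list head per vertex + one entry per edge
Vertex heads: 6
Edge entries: 7
Total = 6 + 7 = 13


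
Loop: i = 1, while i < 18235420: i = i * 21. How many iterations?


i multiplies by 21 each step:
i = 1 -> 21 -> 441 -> 9261 -> 194481 -> 4084101 -> 85766121 (stop)
Iterations = ceil(log_21(18235420)) = 6


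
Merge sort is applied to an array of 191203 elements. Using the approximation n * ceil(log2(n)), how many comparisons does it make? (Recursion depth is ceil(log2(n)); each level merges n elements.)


Merge sort divides the array into halves recursively.
Number of levels = ceil(log2(191203)) = 18
At each level, approximately n = 191203 comparisons are needed for merging.
Total comparisons ~ n * ceil(log2(n)) = 191203 * 18 = 3441654


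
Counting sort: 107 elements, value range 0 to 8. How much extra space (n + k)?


n = 107 (output array)
k = 9 (count array for 9 distinct values)
Extra space = 107 + 9 = 116


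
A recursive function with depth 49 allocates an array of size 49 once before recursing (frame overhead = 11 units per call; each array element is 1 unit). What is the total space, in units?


Array allocation: 49 units (allocated once)
Stack frames: 49 deep * 11 per frame = 539 units
Total = 49 + 539 = 588


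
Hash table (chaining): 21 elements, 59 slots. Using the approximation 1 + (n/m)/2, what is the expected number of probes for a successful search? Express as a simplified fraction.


Computing expected probes:
alpha = 21/59
= 1 + alpha/2
= 1 + 21/(2*59)
= (2*59 + 21) / (2*59)
= 139/118


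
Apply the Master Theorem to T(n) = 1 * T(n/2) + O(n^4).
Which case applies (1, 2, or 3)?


The Master Theorem: T(n) = a*T(n/b) + O(n^c)
  a = 1, b = 2, c = 4
log_b(a) = log_2(1) = 0
Compare b^c with a: 2^4 = 16 > 1, so c > log_b(a).
Since c > log_b(a), Case 3 applies.
T(n) = O(n^4)
Master Theorem case = 3


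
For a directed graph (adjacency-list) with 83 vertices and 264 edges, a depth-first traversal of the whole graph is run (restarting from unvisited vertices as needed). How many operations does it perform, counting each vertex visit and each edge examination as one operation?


A full DFS traversal visits each vertex once and examines each edge once.
V = 83
E = 264
Sum = 83 + 264 = 347


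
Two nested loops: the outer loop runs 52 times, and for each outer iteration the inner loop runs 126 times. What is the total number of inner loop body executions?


Outer loop: 52 iterations
Inner loop: 126 iterations per outer iteration
Total = 52 * 126 = 6552


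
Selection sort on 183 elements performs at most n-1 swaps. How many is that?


Each of the 182 passes places one element in its final position.
Pass 1: swap minimum into position 0
Pass 2: swap minimum of remaining into position 1
...
Pass 182: last two elements, one swap
Maximum swaps = 183 - 1 = 182


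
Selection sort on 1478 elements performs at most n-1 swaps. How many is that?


Each of the 1477 passes places one element in its final position.
Pass 1: swap minimum into position 0
Pass 2: swap minimum of remaining into position 1
...
Pass 1477: last two elements, one swap
Maximum swaps = 1478 - 1 = 1477


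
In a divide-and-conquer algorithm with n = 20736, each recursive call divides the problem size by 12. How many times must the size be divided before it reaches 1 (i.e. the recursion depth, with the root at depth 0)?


Number of divisions = log_12(20736)
Sizes: 20736 -> 1728 -> 144 -> 12 -> 1 (4 divisions)
Recursion depth = 4


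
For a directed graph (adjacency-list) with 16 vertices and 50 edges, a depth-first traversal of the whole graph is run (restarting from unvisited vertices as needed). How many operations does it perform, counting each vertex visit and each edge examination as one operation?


A full DFS traversal visits each vertex once and examines each edge once.
V = 16
E = 50
Sum = 16 + 50 = 66


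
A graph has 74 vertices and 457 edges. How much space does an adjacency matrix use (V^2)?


Adjacency matrix: V x V grid of entries
Space = V^2 = 74^2 = 74 * 74 = 5476


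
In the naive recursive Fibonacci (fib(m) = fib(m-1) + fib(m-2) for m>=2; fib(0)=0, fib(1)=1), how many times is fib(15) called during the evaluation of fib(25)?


Let N(m) = number of times fib(m) is called while evaluating fib(25).
N(25) = 1 (the initial call).
N(24) = 1 (only fib(25) calls it).
For 1 <= m <= 23: fib(m) is called by fib(m+1) and fib(m+2), so
  N(m) = N(m+1) + N(m+2).
fib(0) is called only by fib(2), so N(0) = N(2).
Walk down from m=25:
  N(25)=1, N(24)=1, N(23)=2, N(22)=3, N(21)=5, N(20)=8, N(19)=13, N(18)=21, N(17)=34, N(16)=55, N(15)=89
N(15) = 89


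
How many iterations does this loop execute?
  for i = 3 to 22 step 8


The loop variable i takes values starting at 3 and increments by 8 each iteration.
Sequence: i = 3, 11, 19
The upper bound 22 is inclusive, so the count is floor((last - first) / step) + 1:
floor((22 - 3) / 8) + 1 = floor(19/8) + 1 = 2 + 1 = 3


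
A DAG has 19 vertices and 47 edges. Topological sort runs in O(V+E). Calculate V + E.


V = 19 (vertex processing)
E = 47 (edge processing)
V + E = 19 + 47 = 66


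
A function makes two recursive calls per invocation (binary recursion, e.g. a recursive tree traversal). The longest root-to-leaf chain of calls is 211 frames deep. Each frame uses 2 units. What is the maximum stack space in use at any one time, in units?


Binary recursion: the two calls run one after the other, so only one root-to-leaf chain of frames is on the stack at a time.
Maximum depth (longest chain) = 211 frames
Each frame = 2 units
Max stack space = 211 * 2 = 422


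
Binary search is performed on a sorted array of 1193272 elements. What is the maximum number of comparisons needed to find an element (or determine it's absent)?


Binary search halves the search space each comparison:
  Step 1: search space = 1193272 -> 596636
  Step 2: search space = 596636 -> 298318
  Step 3: search space = 298318 -> 149159
  Step 4: search space = 149159 -> 74579
  Step 5: search space = 74579 -> 37289
  Step 6: search space = 37289 -> 18644
  Step 7: search space = 18644 -> 9322
  Step 8: search space = 9322 -> 4661
  Step 9: search space = 4661 -> 2330
  Step 10: search space = 2330 -> 1165
  Step 11: search space = 1165 -> 582
  Step 12: search space = 582 -> 291
  Step 13: search space = 291 -> 145
  Step 14: search space = 145 -> 72
  Step 15: search space = 72 -> 36
  Step 16: search space = 36 -> 18
  Step 17: search space = 18 -> 9
  Step 18: search space = 9 -> 4
  Step 19: search space = 4 -> 2
  Step 20: search space = 2 -> 1
  Step 21: search space = 1 (final check)
Maximum comparisons = floor(log2(1193272)) + 1 = 20 + 1 = 21


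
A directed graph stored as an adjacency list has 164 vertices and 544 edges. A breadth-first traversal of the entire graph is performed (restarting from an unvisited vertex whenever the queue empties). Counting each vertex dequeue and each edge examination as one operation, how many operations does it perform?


A full BFS traversal dequeues each vertex once and examines each edge once.
Vertex visits: 164
Edge visits: 544
V + E = 164 + 544 = 708


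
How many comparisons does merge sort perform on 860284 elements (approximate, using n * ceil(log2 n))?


Recursion depth: ceil(log2(860284)) = 20
Each recursion level merges n = 860284 elements
Total = 860284 * 20 = 17205680


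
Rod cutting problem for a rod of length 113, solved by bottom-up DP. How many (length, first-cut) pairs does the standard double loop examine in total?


For each subproblem length i = 1..113, the inner loop considers i possible first cuts.
Total = 1 + 2 + ... + 113
= 113*(113+1)/2
= 113*114/2 = 6441


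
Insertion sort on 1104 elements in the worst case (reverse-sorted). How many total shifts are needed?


In the worst case (reverse-sorted), each element shifts past all previous:
  Element 1: 1 shifts
  Element 2: 2 shifts
  Element 3: 3 shifts
  Element 4: 4 shifts
  Element 5: 5 shifts
  ...
  Element 1103: 1103 shifts
Total = 1 + 2 + ... + 1103
= 1104*(1104-1)/2 = 608856


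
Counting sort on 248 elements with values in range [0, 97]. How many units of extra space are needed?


Output array size: 248 (to store sorted result)
Count array size: 98 (one slot per possible value, range 0 to 97)
Total extra space = 248 + 98 = 346


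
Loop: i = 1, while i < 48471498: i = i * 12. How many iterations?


i multiplies by 12 each step:
i = 1 -> 12 -> 144 -> 1728 -> 20736 -> 248832 -> 2985984 -> 35831808 -> 429981696 (stop)
Iterations = ceil(log_12(48471498)) = 8


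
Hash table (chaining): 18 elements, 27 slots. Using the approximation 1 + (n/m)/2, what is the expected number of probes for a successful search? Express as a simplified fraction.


Computing expected probes:
alpha = 18/27
= 1 + alpha/2
= 1 + 18/(2*27)
= (2*27 + 18) / (2*27)
= 72/54 = 4/3


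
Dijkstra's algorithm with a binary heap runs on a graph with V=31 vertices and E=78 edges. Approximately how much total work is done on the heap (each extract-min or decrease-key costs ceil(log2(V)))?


Dijkstra with a binary heap: each vertex is extracted once, each edge may relax once.
Each heap operation costs O(log V).
V + E = 31 + 78 = 109
ceil(log2(31)) = 5 (since 2^4 = 16 < 31 <= 32 = 2^5)
Total heap work = (V+E) * ceil(log2(V)) = 109 * 5 = 545


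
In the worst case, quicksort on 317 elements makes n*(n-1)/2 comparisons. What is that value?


Sum of comparisons per partition:
316 + 315 + ... + 1 + 0
= 317 * (317 - 1) / 2
= 317 * 316 / 2
= 50086


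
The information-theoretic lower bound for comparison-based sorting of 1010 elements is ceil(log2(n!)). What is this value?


A binary decision tree of height h has at most 2^h leaves and needs at least n! of them, so h >= ceil(log2(n!)).
1010! is far too large to multiply out, so use Stirling's series:
  ln(n!) ~ n ln n - n + (1/2) ln(2 pi n) + 1/(12n)  (error below 1/(360 n^3), negligible here)
  ln(1010) = 6.9177056
  n ln n = 1010 * 6.9177056 = 6986.8827
  (1/2) ln(2 pi * 1010) = (1/2) ln(6346.0172) = 4.3778
  1/(12*1010) = 0.0001
  ln(1010!) ~ 6986.8827 - 1010 + 4.3778 + 0.0001 = 5981.2606
Convert to base 2: log2(1010!) = 5981.2606 / ln 2 = 5981.2606 / 0.69314718 = 8629.1350
ceil(8629.1350) = 8630


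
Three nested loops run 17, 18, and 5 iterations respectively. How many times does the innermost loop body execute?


Loop 1 (outermost): 17 iterations
Loop 2 (middle): 18 iterations per outer
Loop 3 (innermost): 5 iterations per middle
Total = 17 * 18 * 5 = 1530


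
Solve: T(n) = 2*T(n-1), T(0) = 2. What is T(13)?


Unrolling:
T(13) = 2*T(12) = 2^2*T(11) = ... = 2^13*T(0)
= 2^13 * 2
= 8192 * 2 = 16384


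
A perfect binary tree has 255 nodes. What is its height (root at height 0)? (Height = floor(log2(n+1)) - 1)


For a perfect binary tree of height h: n = 2^(h+1) - 1, so h = log2(n+1) - 1.
  n + 1 = 256 = 2^8
  log2(256) = 8
  height = 8 - 1 = 7


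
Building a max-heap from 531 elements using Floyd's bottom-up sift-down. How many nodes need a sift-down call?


In a heap of 531 elements (0-indexed array):
  Last element index: 530
  Parent of last element: floor((530 - 1) / 2) = 264
  Internal nodes: indices 0 to 264
  Count = floor(531/2) = 265


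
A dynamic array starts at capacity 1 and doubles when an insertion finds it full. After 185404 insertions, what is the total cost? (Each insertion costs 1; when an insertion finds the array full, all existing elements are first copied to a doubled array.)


Insertion cost: 185404 (one per element)
Resizes occur just before inserting elements 2, 3, 5, 9, ...
Elements copied at each resize: 1 + 2 + 4 + 8 + 16 + 32 + 64 + 128 + 256 + 512 + 1024 + 2048 + 4096 + 8192 + 16384 + 32768 + 65536 + 131072
Sum of copies = 262143 (geometric series: 2^k - 1)
Total = 185404 + 262143 = 447547


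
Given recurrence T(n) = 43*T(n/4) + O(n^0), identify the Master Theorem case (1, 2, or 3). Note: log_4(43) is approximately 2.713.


Master Theorem parameters: a=43, b=4, c=0
log_b(a) = 2.713
Compare b^c with a: 4^0 = 1 < 43, so c < log_b(a).
Comparing c=0 vs log_b(a)=2.713:
0 < 2.713 => Case 1
Result: T(n) = O(n^(log_4 43)) ~ O(n^2.713)
Master Theorem case = 1


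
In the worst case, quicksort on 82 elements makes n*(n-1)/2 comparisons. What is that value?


Sum of comparisons per partition:
81 + 80 + ... + 1 + 0
= 82 * (82 - 1) / 2
= 82 * 81 / 2
= 3321


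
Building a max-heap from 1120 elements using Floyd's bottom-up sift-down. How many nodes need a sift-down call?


In a heap of 1120 elements (0-indexed array):
  Last element index: 1119
  Parent of last element: floor((1119 - 1) / 2) = 559
  Internal nodes: indices 0 to 559
  Count = floor(1120/2) = 560


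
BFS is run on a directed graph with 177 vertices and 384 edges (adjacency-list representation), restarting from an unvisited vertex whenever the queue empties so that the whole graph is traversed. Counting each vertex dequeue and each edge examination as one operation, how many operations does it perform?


A full BFS traversal dequeues each vertex exactly once and examines each directed edge exactly once.
V = 177 (vertex processing cost)
E = 384 (edge examination cost)
Total operations proportional to V + E = 177 + 384 = 561


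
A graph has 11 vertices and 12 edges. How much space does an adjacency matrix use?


Adjacency matrix: V x V grid of entries
Space = V^2 = 11^2 = 11 * 11 = 121


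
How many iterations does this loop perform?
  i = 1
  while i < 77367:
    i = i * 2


The loop variable doubles each iteration:
i = 1 -> 2 -> 4 -> 8 -> 16 -> 32 -> 64 -> 128 -> 256 -> 512 -> 1024 -> 2048 -> 4096 -> 8192 -> 16384 -> 32768 -> 65536 -> 131072 (stop, 131072 >= 77367)
Number of doublings = ceil(log2(77367)) = 17


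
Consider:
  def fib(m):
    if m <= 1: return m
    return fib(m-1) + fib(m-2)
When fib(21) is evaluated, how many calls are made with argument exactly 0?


Let N(m) = number of times fib(m) is called while evaluating fib(21).
N(21) = 1 (the initial call).
N(20) = 1 (only fib(21) calls it).
For 1 <= m <= 19: fib(m) is called by fib(m+1) and fib(m+2), so
  N(m) = N(m+1) + N(m+2).
fib(0) is called only by fib(2), so N(0) = N(2).
Walk down from m=21:
  N(21)=1, N(20)=1, N(19)=2, N(18)=3, N(17)=5, N(16)=8, N(15)=13, N(14)=21, N(13)=34, N(12)=55, N(11)=89, N(10)=144, N(9)=233, N(8)=377, N(7)=610, N(6)=987, N(5)=1597, N(4)=2584, N(3)=4181, N(2)=6765, N(1)=10946, N(0)=N(2)=6765
N(0) = 6765


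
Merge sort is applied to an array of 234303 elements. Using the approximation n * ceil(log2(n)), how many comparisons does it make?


Merge sort divides the array into halves recursively.
Number of levels = ceil(log2(234303)) = 18
At each level, approximately n = 234303 comparisons are needed for merging.
Total comparisons ~ n * ceil(log2(n)) = 234303 * 18 = 4217454


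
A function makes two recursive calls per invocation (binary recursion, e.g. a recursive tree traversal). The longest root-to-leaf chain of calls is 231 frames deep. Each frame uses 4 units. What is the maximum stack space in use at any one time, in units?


Binary recursion: the two calls run one after the other, so only one root-to-leaf chain of frames is on the stack at a time.
Maximum depth (longest chain) = 231 frames
Each frame = 4 units
Max stack space = 231 * 4 = 924


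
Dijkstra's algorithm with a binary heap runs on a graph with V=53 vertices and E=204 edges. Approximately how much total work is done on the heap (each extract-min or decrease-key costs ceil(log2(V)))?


Dijkstra with a binary heap: each vertex is extracted once, each edge may relax once.
Each heap operation costs O(log V).
V + E = 53 + 204 = 257
ceil(log2(53)) = 6 (since 2^5 = 32 < 53 <= 64 = 2^6)
Total heap work = (V+E) * ceil(log2(V)) = 257 * 6 = 1542


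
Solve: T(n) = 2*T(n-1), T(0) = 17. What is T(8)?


Unrolling:
T(8) = 2*T(7) = 2^2*T(6) = ... = 2^8*T(0)
= 2^8 * 17
= 256 * 17 = 4352


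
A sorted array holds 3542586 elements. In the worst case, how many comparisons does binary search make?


Halving sequence: 3542586 -> 1771293 -> 885646 -> 442823 -> 221411 -> 110705 -> 55352 -> 27676 -> 13838 -> 6919 -> 3459 -> 1729 -> 864 -> 432 -> 216 -> 108 -> 54 -> 27 -> 13 -> 6 -> 3 -> 1
Number of halvings = 21
Max comparisons = 21 + 1 = 22


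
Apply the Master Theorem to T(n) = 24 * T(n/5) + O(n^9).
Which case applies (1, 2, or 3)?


The Master Theorem: T(n) = a*T(n/b) + O(n^c)
  a = 24, b = 5, c = 9
log_b(a) = log_5(24) ~ 1.975
Compare b^c with a: 5^9 = 1953125 > 24, so c > log_b(a).
Since c > log_b(a), Case 3 applies.
T(n) = O(n^9)
Master Theorem case = 3


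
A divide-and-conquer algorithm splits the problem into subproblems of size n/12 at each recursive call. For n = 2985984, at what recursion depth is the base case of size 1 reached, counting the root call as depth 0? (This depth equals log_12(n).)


At each depth, the problem size is divided by 12:
  Depth 0: problem size = 2985984
  Depth 1: problem size = 248832
  Depth 2: problem size = 20736
  Depth 3: problem size = 1728
  Depth 4: problem size = 144
  Depth 5: problem size = 12
  Depth 6: problem size = 1 (base case)
The base case is reached at depth log_12(2985984) = 6 (the tree has 7 levels counting depth 0, but the depth asked for is 6).
Recursion depth = 6


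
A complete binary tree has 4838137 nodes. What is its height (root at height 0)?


In a complete binary tree, level k holds nodes 2^k .. 2^(k+1)-1 (1-indexed).
Height = floor(log2(n)) = floor(log2(4838137)) = 22
Check: 2^22 = 4194304 <= 4838137 < 8388608 = 2^23


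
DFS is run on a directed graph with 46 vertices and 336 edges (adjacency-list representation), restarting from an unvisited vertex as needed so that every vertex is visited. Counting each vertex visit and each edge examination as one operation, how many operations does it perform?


A full DFS traversal processes each vertex exactly once (push/pop on stack).
Each directed edge is examined once.
V = 46, E = 336
V + E = 382


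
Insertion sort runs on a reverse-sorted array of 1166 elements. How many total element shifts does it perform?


Sum of shifts = 1 + 2 + 3 + ... + 1165
= 1166 * 1165 / 2
= 1358390 / 2
= 679195


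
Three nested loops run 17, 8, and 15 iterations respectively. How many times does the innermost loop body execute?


Loop 1 (outermost): 17 iterations
Loop 2 (middle): 8 iterations per outer
Loop 3 (innermost): 15 iterations per middle
Total = 17 * 8 * 15 = 2040


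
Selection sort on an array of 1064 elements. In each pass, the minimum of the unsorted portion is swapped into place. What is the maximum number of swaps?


Selection sort performs one swap per pass:
  Pass 1: find min in positions 0 to 1063, swap with position 0
  Pass 2: find min in positions 1 to 1063, swap with position 1
  Pass 3: find min in positions 2 to 1063, swap with position 2
  Pass 4: find min in positions 3 to 1063, swap with position 3
  Pass 5: find min in positions 4 to 1063, swap with position 4
  ... (1058 more passes)
Total passes (and swaps) = n - 1 = 1064 - 1 = 1063


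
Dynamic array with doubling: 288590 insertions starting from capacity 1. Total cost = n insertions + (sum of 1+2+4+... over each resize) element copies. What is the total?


n = 288590
Insertion costs: 288590
Resizes copy 1, 2, 4, ... up to the largest power of 2 that is <= n-1 = 288589, i.e. 262144.
Copy costs = 1 + 2 + 4 + 8 + 16 + 32 + 64 + 128 + 256 + 512 + 1024 + 2048 + 4096 + 8192 + 16384 + 32768 + 65536 + 131072 + 262144 = 524287
Total = 288590 + 524287 = 812877


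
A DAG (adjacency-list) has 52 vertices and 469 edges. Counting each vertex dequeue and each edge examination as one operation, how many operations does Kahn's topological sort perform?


V = 52 (vertex processing)
E = 469 (edge processing)
V + E = 52 + 469 = 521


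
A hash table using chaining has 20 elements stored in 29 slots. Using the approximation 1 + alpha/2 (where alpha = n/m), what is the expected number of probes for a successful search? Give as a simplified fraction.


Load factor alpha = n/m = 20/29
Expected probes = 1 + alpha/2 = 1 + 20/(2*29)
= 1 + 20/58
= 58/58 + 20/58
= 78/58
Simplify: 39/29


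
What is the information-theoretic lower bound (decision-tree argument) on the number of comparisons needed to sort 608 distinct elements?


A binary decision tree of height h has at most 2^h leaves and needs at least n! of them, so h >= ceil(log2(n!)).
608! is far too large to multiply out, so use Stirling's series:
  ln(n!) ~ n ln n - n + (1/2) ln(2 pi n) + 1/(12n)  (error below 1/(360 n^3), negligible here)
  ln(608) = 6.4101749
  n ln n = 608 * 6.4101749 = 3897.3863
  (1/2) ln(2 pi * 608) = (1/2) ln(3820.1767) = 4.1240
  1/(12*608) = 0.0001
  ln(608!) ~ 3897.3863 - 608 + 4.1240 + 0.0001 = 3293.5104
Convert to base 2: log2(608!) = 3293.5104 / ln 2 = 3293.5104 / 0.69314718 = 4751.5311
ceil(4751.5311) = 4752


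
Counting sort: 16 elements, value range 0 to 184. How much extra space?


n = 16 (output array)
k = 185 (count array for 185 distinct values)
Extra space = 16 + 185 = 201


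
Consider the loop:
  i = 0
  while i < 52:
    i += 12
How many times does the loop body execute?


Starting at i = 0, each iteration adds 12.
Iterations until i >= 52:
  Iteration 1: i = 0 -> i = 12
  Iteration 2: i = 12 -> i = 24
  Iteration 3: i = 24 -> i = 36
  Iteration 4: i = 36 -> i = 48
  Iteration 5: i = 48 -> i = 60
Total iterations = ceil(52/12) = 5


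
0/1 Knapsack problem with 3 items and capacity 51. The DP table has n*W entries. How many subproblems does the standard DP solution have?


The DP table is indexed by (item, capacity).
Rows: 3 items
Columns: 51 capacity values (1 to W)
Total subproblems = 3 * 51 = 153


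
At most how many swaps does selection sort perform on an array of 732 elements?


Each of the 731 passes places one element in its final position.
Pass 1: swap minimum into position 0
Pass 2: swap minimum of remaining into position 1
...
Pass 731: last two elements, one swap
Maximum swaps = 732 - 1 = 731


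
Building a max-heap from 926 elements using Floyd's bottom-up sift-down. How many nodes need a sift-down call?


In a heap of 926 elements (0-indexed array):
  Last element index: 925
  Parent of last element: floor((925 - 1) / 2) = 462
  Internal nodes: indices 0 to 462
  Count = floor(926/2) = 463


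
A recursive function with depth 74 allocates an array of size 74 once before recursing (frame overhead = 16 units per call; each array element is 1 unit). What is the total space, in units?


Array allocation: 74 units (allocated once)
Stack frames: 74 deep * 16 per frame = 1184 units
Total = 74 + 1184 = 1258


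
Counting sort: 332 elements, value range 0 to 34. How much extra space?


n = 332 (output array)
k = 35 (count array for 35 distinct values)
Extra space = 332 + 35 = 367


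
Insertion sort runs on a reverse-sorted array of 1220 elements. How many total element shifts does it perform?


Sum of shifts = 1 + 2 + 3 + ... + 1219
= 1220 * 1219 / 2
= 1487180 / 2
= 743590


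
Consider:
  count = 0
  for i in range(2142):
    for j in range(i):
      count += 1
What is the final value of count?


For each i, the inner loop runs i times:
  i=0: inner runs 0 times
  i=1: inner runs 1 time
  i=2: inner runs 2 times
  i=3: inner runs 3 times
  i=4: inner runs 4 times
  i=5: inner runs 5 times
  i=6: inner runs 6 times
  i=7: inner runs 7 times
  ...
Total = 0 + 1 + 2 + ... + 2141 = 2142*(2142-1)/2 = 2293011


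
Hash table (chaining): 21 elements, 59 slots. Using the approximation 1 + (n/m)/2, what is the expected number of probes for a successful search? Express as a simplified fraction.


Computing expected probes:
alpha = 21/59
= 1 + alpha/2
= 1 + 21/(2*59)
= (2*59 + 21) / (2*59)
= 139/118


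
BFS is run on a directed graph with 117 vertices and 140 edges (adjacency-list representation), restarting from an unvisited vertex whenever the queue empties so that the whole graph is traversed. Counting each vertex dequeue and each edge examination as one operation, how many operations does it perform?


A full BFS traversal dequeues each vertex exactly once and examines each directed edge exactly once.
V = 117 (vertex processing cost)
E = 140 (edge examination cost)
Total operations proportional to V + E = 117 + 140 = 257
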